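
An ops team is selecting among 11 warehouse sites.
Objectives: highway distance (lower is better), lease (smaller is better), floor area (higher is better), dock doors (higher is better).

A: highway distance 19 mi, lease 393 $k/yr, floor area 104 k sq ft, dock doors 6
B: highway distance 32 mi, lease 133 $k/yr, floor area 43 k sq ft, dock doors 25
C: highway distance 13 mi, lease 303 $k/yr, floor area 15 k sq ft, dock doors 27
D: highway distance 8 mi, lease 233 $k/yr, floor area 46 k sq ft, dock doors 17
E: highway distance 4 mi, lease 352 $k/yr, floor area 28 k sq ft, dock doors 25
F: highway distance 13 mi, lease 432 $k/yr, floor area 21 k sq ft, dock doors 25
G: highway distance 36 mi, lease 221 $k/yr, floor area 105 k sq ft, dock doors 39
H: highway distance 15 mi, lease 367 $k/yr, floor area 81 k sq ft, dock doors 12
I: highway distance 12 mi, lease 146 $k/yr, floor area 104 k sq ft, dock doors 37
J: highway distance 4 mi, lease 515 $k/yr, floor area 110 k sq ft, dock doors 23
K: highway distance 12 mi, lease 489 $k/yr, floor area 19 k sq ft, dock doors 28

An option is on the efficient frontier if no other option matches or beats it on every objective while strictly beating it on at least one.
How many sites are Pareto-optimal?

A: dominated by I (highway distance 12≤19, lease 146≤393, floor area 104≥104, dock doors 37≥6).
B: not dominated (best lease).
C: dominated by I (highway distance 12≤13, lease 146≤303, floor area 104≥15, dock doors 37≥27).
D: not dominated.
E: not dominated.
F: dominated by E (highway distance 4≤13, lease 352≤432, floor area 28≥21, dock doors 25≥25).
G: not dominated (best dock doors).
H: dominated by I (highway distance 12≤15, lease 146≤367, floor area 104≥81, dock doors 37≥12).
I: not dominated.
J: not dominated (best floor area).
K: dominated by I (highway distance 12≤12, lease 146≤489, floor area 104≥19, dock doors 37≥28).
Pareto-optimal: B, D, E, G, I, J → 6.

6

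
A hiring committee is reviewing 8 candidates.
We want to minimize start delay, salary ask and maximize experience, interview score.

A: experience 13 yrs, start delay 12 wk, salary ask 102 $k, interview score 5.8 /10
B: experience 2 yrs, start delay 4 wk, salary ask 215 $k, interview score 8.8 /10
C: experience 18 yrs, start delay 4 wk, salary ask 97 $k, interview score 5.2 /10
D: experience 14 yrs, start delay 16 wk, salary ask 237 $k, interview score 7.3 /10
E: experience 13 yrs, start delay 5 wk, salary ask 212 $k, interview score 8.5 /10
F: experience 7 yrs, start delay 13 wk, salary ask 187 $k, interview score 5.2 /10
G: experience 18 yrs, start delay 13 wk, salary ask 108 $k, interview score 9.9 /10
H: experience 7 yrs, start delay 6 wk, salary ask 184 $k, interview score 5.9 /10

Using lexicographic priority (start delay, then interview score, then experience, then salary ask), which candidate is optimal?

B

First minimize start delay: best is 4, kept {B, C}.
Then maximize interview score: best is 8.8, kept {B}.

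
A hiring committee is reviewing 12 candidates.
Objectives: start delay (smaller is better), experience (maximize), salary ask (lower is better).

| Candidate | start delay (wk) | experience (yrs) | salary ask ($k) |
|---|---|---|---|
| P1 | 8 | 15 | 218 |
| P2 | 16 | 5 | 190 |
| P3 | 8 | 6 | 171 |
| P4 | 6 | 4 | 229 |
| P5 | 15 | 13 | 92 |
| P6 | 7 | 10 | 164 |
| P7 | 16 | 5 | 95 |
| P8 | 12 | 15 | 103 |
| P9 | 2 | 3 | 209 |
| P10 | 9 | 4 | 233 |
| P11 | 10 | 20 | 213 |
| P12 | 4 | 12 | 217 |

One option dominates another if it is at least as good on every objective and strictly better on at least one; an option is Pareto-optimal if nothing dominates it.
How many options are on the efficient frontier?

P1: not dominated.
P2: dominated by P3 (start delay 8≤16, experience 6≥5, salary ask 171≤190).
P3: dominated by P6 (start delay 7≤8, experience 10≥6, salary ask 164≤171).
P4: dominated by P12 (start delay 4≤6, experience 12≥4, salary ask 217≤229).
P5: not dominated (best salary ask).
P6: not dominated.
P7: dominated by P5 (start delay 15≤16, experience 13≥5, salary ask 92≤95).
P8: not dominated.
P9: not dominated (best start delay).
P10: dominated by P1 (start delay 8≤9, experience 15≥4, salary ask 218≤233).
P11: not dominated (best experience).
P12: not dominated.
Pareto-optimal: P1, P5, P6, P8, P9, P11, P12 → 7.

7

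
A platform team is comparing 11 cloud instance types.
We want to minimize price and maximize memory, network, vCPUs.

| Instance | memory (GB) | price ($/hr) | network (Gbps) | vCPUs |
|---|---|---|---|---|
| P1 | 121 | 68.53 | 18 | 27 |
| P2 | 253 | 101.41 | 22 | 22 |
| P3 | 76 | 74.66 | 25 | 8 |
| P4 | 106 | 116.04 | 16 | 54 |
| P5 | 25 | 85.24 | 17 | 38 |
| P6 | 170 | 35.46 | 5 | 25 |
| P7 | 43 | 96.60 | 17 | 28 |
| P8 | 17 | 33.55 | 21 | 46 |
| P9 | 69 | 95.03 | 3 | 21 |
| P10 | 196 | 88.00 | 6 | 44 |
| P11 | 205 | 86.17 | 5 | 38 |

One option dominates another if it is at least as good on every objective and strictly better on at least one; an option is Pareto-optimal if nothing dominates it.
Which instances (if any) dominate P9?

P1: memory 121≥69, price 68.53≤95.03, network 18≥3, vCPUs 27≥21 — dominates P9.
P6: memory 170≥69, price 35.46≤95.03, network 5≥3, vCPUs 25≥21 — dominates P9.
P10: memory 196≥69, price 88.00≤95.03, network 6≥3, vCPUs 44≥21 — dominates P9.
P11: memory 205≥69, price 86.17≤95.03, network 5≥3, vCPUs 38≥21 — dominates P9.
Others (P2, P3, P4, P5, P7, P8) are each worse than P9 on at least one objective.

P1, P6, P10, P11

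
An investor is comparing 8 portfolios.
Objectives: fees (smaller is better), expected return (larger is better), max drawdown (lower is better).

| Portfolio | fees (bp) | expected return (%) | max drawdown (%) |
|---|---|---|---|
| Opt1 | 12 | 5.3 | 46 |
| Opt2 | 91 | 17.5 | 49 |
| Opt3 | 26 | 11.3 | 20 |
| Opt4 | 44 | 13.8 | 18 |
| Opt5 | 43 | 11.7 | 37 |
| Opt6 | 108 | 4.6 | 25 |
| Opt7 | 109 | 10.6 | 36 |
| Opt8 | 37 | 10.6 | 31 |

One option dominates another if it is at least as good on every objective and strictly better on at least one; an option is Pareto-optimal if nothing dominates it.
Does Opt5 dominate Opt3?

No

Opt5 vs Opt3: Opt5 is worse on fees (43 vs 26), so it does not dominate Opt3.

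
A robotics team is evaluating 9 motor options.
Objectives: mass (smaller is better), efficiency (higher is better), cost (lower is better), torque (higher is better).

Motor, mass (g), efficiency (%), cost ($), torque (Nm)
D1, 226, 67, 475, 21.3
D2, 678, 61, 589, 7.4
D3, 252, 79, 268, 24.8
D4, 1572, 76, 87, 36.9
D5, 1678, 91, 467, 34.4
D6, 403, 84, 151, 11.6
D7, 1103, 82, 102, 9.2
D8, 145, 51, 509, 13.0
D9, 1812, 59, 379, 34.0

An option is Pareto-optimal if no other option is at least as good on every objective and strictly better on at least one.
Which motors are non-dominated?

D1, D3, D4, D5, D6, D7, D8

D1: not dominated.
D2: dominated by D1 (mass 226≤678, efficiency 67≥61, cost 475≤589, torque 21.3≥7.4).
D3: not dominated.
D4: not dominated (best cost).
D5: not dominated (best efficiency).
D6: not dominated.
D7: not dominated.
D8: not dominated (best mass).
D9: dominated by D4 (mass 1572≤1812, efficiency 76≥59, cost 87≤379, torque 36.9≥34.0).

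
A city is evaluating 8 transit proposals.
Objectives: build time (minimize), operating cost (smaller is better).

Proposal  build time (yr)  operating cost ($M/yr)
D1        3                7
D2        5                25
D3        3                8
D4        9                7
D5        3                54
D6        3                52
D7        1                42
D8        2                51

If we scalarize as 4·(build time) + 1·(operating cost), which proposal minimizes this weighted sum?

D1

D1: 4·3 + 1·7 = 19
D2: 4·5 + 1·25 = 45
D3: 4·3 + 1·8 = 20
D4: 4·9 + 1·7 = 43
D5: 4·3 + 1·54 = 66
D6: 4·3 + 1·52 = 64
D7: 4·1 + 1·42 = 46
D8: 4·2 + 1·51 = 59
Lowest: D1 at 19.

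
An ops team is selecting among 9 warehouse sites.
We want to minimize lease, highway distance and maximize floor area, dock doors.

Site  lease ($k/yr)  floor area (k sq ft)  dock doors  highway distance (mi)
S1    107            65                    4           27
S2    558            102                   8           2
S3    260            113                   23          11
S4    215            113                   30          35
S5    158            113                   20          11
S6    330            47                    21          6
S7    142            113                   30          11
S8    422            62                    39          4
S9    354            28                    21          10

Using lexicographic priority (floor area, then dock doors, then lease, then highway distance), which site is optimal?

First maximize floor area: best is 113, kept {S3, S4, S5, S7}.
Then maximize dock doors: best is 30, kept {S4, S7}.
Then minimize lease: best is 142, kept {S7}.

S7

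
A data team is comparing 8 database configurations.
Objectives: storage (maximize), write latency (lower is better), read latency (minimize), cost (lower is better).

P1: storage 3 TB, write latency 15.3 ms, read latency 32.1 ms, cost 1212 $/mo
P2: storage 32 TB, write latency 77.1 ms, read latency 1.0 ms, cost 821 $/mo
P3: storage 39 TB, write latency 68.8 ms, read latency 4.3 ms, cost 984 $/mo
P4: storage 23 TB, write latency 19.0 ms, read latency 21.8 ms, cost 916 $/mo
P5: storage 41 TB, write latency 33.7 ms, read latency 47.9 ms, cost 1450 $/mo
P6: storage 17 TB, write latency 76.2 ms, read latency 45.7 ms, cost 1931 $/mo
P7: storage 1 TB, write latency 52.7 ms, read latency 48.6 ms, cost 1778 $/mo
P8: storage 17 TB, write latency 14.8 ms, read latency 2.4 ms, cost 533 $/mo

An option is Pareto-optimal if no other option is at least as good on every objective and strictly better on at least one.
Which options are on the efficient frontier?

P1: dominated by P8 (storage 17≥3, write latency 14.8≤15.3, read latency 2.4≤32.1, cost 533≤1212).
P2: not dominated (best read latency).
P3: not dominated.
P4: not dominated.
P5: not dominated (best storage).
P6: dominated by P3 (storage 39≥17, write latency 68.8≤76.2, read latency 4.3≤45.7, cost 984≤1931).
P7: dominated by P1 (storage 3≥1, write latency 15.3≤52.7, read latency 32.1≤48.6, cost 1212≤1778).
P8: not dominated (best write latency).

P2, P3, P4, P5, P8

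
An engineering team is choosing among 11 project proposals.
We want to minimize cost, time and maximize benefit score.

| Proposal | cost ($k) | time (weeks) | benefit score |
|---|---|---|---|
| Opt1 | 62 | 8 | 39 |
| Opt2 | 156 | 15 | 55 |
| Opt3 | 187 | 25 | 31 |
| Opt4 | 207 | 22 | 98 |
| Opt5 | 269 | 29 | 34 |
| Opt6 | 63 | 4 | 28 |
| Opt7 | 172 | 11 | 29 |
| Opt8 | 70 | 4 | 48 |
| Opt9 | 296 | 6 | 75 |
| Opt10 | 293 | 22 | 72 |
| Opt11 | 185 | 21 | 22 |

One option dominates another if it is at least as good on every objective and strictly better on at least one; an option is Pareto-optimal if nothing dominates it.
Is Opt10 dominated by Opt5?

Opt5 vs Opt10: Opt5 is worse on time (29 vs 22), so it does not dominate Opt10.

No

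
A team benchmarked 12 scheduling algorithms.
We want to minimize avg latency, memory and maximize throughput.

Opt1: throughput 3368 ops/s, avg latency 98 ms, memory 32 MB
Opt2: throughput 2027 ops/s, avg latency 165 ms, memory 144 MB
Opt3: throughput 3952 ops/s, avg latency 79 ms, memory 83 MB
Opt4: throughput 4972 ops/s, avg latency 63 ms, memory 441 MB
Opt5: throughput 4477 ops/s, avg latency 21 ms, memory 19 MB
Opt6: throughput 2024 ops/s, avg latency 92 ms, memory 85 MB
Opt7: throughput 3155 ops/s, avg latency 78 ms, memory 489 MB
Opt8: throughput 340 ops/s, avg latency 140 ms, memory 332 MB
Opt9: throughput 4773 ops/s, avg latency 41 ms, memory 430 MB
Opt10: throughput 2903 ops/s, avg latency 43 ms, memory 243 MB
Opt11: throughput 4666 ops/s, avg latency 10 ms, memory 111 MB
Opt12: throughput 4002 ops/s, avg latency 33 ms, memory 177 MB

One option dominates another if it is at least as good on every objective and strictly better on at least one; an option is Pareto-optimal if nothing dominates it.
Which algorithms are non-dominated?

Opt1: dominated by Opt5 (throughput 4477≥3368, avg latency 21≤98, memory 19≤32).
Opt2: dominated by Opt1 (throughput 3368≥2027, avg latency 98≤165, memory 32≤144).
Opt3: dominated by Opt5 (throughput 4477≥3952, avg latency 21≤79, memory 19≤83).
Opt4: not dominated (best throughput).
Opt5: not dominated (best memory).
Opt6: dominated by Opt3 (throughput 3952≥2024, avg latency 79≤92, memory 83≤85).
Opt7: dominated by Opt4 (throughput 4972≥3155, avg latency 63≤78, memory 441≤489).
Opt8: dominated by Opt1 (throughput 3368≥340, avg latency 98≤140, memory 32≤332).
Opt9: not dominated.
Opt10: dominated by Opt5 (throughput 4477≥2903, avg latency 21≤43, memory 19≤243).
Opt11: not dominated (best avg latency).
Opt12: dominated by Opt5 (throughput 4477≥4002, avg latency 21≤33, memory 19≤177).

Opt4, Opt5, Opt9, Opt11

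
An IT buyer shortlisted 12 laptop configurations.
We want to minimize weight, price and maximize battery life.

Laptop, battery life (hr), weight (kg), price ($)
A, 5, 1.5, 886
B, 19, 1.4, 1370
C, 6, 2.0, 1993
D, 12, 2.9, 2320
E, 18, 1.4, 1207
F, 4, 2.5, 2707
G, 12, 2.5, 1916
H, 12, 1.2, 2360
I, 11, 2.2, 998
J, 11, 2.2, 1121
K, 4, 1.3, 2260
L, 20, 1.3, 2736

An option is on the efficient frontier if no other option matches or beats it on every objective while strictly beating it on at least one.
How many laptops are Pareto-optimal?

A: not dominated (best price).
B: not dominated.
C: dominated by B (battery life 19≥6, weight 1.4≤2.0, price 1370≤1993).
D: dominated by B (battery life 19≥12, weight 1.4≤2.9, price 1370≤2320).
E: not dominated.
F: dominated by A (battery life 5≥4, weight 1.5≤2.5, price 886≤2707).
G: dominated by B (battery life 19≥12, weight 1.4≤2.5, price 1370≤1916).
H: not dominated (best weight).
I: not dominated.
J: dominated by I (battery life 11≥11, weight 2.2≤2.2, price 998≤1121).
K: not dominated.
L: not dominated (best battery life).
Pareto-optimal: A, B, E, H, I, K, L → 7.

7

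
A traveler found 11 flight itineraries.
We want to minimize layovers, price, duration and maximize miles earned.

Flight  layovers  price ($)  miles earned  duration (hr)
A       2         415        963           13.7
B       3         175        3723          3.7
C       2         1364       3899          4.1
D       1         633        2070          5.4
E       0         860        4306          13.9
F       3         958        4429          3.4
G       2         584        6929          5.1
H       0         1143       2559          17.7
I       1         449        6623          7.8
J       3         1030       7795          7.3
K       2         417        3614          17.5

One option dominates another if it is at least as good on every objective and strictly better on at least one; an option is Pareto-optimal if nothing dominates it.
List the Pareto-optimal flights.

A: not dominated.
B: not dominated (best price).
C: not dominated.
D: not dominated.
E: not dominated.
F: not dominated (best duration).
G: not dominated.
H: dominated by E (layovers 0≤0, price 860≤1143, miles earned 4306≥2559, duration 13.9≤17.7).
I: not dominated.
J: not dominated (best miles earned).
K: not dominated.

A, B, C, D, E, F, G, I, J, K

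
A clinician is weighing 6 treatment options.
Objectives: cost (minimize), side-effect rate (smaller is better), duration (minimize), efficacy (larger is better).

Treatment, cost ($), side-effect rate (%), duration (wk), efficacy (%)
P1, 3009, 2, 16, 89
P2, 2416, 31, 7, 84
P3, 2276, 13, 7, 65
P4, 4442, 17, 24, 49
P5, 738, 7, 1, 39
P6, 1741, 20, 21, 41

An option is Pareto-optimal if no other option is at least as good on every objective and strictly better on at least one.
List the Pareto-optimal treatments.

P1, P2, P3, P5, P6

P1: not dominated (best side-effect rate).
P2: not dominated.
P3: not dominated.
P4: dominated by P1 (cost 3009≤4442, side-effect rate 2≤17, duration 16≤24, efficacy 89≥49).
P5: not dominated (best cost).
P6: not dominated.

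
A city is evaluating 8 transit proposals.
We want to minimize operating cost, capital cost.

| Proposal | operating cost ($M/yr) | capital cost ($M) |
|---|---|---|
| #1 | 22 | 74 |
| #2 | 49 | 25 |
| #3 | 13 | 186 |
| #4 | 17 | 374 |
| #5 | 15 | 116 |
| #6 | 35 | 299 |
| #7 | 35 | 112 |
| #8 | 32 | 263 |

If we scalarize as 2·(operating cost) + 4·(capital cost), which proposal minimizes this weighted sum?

#1: 2·22 + 4·74 = 340
#2: 2·49 + 4·25 = 198
#3: 2·13 + 4·186 = 770
#4: 2·17 + 4·374 = 1530
#5: 2·15 + 4·116 = 494
#6: 2·35 + 4·299 = 1266
#7: 2·35 + 4·112 = 518
#8: 2·32 + 4·263 = 1116
Lowest: #2 at 198.

#2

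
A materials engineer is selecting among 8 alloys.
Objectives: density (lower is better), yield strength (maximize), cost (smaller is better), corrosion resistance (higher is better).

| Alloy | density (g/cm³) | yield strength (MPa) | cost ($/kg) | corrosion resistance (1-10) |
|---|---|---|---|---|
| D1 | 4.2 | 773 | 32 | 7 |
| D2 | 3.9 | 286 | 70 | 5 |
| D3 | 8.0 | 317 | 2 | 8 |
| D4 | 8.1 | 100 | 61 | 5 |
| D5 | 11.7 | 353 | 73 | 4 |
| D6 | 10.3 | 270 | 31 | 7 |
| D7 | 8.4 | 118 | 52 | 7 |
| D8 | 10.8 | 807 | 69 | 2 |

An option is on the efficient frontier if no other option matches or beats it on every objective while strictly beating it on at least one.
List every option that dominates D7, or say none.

D1: density 4.2≤8.4, yield strength 773≥118, cost 32≤52, corrosion resistance 7≥7 — dominates D7.
D3: density 8.0≤8.4, yield strength 317≥118, cost 2≤52, corrosion resistance 8≥7 — dominates D7.
Others (D2, D4, D5, D6, D8) are each worse than D7 on at least one objective.

D1, D3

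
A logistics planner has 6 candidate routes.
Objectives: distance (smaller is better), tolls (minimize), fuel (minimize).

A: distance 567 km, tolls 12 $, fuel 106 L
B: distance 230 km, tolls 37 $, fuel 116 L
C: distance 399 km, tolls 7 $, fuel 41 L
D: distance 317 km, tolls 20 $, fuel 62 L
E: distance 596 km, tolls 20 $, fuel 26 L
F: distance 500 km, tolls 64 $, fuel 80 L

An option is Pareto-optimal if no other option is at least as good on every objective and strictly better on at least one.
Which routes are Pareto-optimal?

A: dominated by C (distance 399≤567, tolls 7≤12, fuel 41≤106).
B: not dominated (best distance).
C: not dominated (best tolls).
D: not dominated.
E: not dominated (best fuel).
F: dominated by C (distance 399≤500, tolls 7≤64, fuel 41≤80).

B, C, D, E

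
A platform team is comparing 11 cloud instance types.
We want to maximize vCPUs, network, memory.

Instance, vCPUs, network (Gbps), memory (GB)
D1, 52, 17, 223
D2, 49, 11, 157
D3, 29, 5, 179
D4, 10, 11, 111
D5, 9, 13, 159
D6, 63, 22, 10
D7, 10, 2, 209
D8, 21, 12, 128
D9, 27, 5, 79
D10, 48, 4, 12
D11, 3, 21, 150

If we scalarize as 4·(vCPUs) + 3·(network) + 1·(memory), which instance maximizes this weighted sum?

D1

D1: 4·52 + 3·17 + 1·223 = 482
D2: 4·49 + 3·11 + 1·157 = 386
D3: 4·29 + 3·5 + 1·179 = 310
D4: 4·10 + 3·11 + 1·111 = 184
D5: 4·9 + 3·13 + 1·159 = 234
D6: 4·63 + 3·22 + 1·10 = 328
D7: 4·10 + 3·2 + 1·209 = 255
D8: 4·21 + 3·12 + 1·128 = 248
D9: 4·27 + 3·5 + 1·79 = 202
D10: 4·48 + 3·4 + 1·12 = 216
D11: 4·3 + 3·21 + 1·150 = 225
Highest: D1 at 482.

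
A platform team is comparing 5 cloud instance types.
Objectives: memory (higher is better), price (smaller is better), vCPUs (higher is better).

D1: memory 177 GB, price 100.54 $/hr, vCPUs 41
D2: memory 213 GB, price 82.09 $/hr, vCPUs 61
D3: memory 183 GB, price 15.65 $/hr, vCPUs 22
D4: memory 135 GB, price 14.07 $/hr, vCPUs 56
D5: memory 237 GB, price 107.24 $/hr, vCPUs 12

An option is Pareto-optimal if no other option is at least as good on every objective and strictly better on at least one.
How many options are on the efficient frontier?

D1: dominated by D2 (memory 213≥177, price 82.09≤100.54, vCPUs 61≥41).
D2: not dominated (best vCPUs).
D3: not dominated.
D4: not dominated (best price).
D5: not dominated (best memory).
Pareto-optimal: D2, D3, D4, D5 → 4.

4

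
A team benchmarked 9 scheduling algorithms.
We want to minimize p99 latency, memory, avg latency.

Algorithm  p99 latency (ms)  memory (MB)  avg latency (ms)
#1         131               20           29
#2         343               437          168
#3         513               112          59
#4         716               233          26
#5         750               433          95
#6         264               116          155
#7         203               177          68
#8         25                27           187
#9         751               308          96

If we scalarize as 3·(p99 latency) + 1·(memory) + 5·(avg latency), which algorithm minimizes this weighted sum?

#1: 3·131 + 1·20 + 5·29 = 558
#2: 3·343 + 1·437 + 5·168 = 2306
#3: 3·513 + 1·112 + 5·59 = 1946
#4: 3·716 + 1·233 + 5·26 = 2511
#5: 3·750 + 1·433 + 5·95 = 3158
#6: 3·264 + 1·116 + 5·155 = 1683
#7: 3·203 + 1·177 + 5·68 = 1126
#8: 3·25 + 1·27 + 5·187 = 1037
#9: 3·751 + 1·308 + 5·96 = 3041
Lowest: #1 at 558.

#1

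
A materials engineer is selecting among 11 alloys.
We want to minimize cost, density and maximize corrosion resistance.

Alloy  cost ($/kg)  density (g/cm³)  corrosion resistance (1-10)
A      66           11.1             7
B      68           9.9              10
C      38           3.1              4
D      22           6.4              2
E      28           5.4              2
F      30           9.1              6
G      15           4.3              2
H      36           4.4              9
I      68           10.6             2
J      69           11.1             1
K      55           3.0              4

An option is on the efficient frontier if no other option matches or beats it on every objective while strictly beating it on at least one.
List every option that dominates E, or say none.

G

G: cost 15≤28, density 4.3≤5.4, corrosion resistance 2≥2 — dominates E.
Others (A, B, C, D, F, H, I, J, K) are each worse than E on at least one objective.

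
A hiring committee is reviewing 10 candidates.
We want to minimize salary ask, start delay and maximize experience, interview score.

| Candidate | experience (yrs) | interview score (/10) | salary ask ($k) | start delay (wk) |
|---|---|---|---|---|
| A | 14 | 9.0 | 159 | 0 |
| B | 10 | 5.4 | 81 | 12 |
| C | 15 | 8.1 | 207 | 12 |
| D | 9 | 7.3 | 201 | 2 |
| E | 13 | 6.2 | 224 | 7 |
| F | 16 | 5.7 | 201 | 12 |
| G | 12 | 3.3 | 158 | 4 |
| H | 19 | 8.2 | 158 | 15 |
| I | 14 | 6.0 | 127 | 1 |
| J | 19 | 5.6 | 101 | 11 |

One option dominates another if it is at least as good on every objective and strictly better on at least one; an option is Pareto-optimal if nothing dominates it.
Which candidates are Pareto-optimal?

A: not dominated (best interview score).
B: not dominated (best salary ask).
C: not dominated.
D: dominated by A (experience 14≥9, interview score 9.0≥7.3, salary ask 159≤201, start delay 0≤2).
E: dominated by A (experience 14≥13, interview score 9.0≥6.2, salary ask 159≤224, start delay 0≤7).
F: not dominated.
G: dominated by I (experience 14≥12, interview score 6.0≥3.3, salary ask 127≤158, start delay 1≤4).
H: not dominated.
I: not dominated.
J: not dominated.

A, B, C, F, H, I, J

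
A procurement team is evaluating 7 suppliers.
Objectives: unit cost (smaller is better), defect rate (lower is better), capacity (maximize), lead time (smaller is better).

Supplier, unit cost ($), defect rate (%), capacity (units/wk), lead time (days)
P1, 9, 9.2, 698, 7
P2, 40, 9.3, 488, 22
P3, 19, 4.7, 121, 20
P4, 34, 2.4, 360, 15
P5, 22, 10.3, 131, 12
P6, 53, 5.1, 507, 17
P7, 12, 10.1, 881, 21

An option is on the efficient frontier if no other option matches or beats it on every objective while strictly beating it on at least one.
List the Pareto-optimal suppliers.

P1, P3, P4, P6, P7

P1: not dominated (best unit cost).
P2: dominated by P1 (unit cost 9≤40, defect rate 9.2≤9.3, capacity 698≥488, lead time 7≤22).
P3: not dominated.
P4: not dominated (best defect rate).
P5: dominated by P1 (unit cost 9≤22, defect rate 9.2≤10.3, capacity 698≥131, lead time 7≤12).
P6: not dominated.
P7: not dominated (best capacity).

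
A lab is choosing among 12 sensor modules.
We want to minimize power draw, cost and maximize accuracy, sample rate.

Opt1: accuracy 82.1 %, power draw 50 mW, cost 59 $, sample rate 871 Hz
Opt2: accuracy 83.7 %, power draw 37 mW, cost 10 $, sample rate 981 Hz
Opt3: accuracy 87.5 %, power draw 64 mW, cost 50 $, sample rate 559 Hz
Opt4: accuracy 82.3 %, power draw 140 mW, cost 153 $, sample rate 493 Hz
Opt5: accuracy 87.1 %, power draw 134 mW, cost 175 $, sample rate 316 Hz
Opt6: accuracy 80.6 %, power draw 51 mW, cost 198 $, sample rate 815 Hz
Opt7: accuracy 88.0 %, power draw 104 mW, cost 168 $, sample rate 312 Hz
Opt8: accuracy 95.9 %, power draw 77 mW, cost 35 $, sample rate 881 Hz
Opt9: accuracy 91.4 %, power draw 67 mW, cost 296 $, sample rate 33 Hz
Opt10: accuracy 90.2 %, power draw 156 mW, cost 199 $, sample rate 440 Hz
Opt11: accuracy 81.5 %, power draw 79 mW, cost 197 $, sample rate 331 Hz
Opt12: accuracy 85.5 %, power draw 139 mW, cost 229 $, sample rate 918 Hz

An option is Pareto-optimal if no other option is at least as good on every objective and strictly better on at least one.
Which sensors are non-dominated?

Opt2, Opt3, Opt8, Opt9, Opt12

Opt1: dominated by Opt2 (accuracy 83.7≥82.1, power draw 37≤50, cost 10≤59, sample rate 981≥871).
Opt2: not dominated (best power draw).
Opt3: not dominated.
Opt4: dominated by Opt2 (accuracy 83.7≥82.3, power draw 37≤140, cost 10≤153, sample rate 981≥493).
Opt5: dominated by Opt3 (accuracy 87.5≥87.1, power draw 64≤134, cost 50≤175, sample rate 559≥316).
Opt6: dominated by Opt1 (accuracy 82.1≥80.6, power draw 50≤51, cost 59≤198, sample rate 871≥815).
Opt7: dominated by Opt8 (accuracy 95.9≥88.0, power draw 77≤104, cost 35≤168, sample rate 881≥312).
Opt8: not dominated (best accuracy).
Opt9: not dominated.
Opt10: dominated by Opt8 (accuracy 95.9≥90.2, power draw 77≤156, cost 35≤199, sample rate 881≥440).
Opt11: dominated by Opt1 (accuracy 82.1≥81.5, power draw 50≤79, cost 59≤197, sample rate 871≥331).
Opt12: not dominated.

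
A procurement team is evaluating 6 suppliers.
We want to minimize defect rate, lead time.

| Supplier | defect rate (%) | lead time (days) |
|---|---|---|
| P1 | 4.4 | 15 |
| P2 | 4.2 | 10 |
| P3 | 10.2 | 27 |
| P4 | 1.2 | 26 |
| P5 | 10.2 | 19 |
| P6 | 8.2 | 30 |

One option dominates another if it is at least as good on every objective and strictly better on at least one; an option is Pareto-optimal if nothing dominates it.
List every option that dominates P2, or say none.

P1: worse on defect rate (4.4 vs 4.2).
P3: worse on defect rate (10.2 vs 4.2).
P4: worse on lead time (26 vs 10).
P5: worse on defect rate (10.2 vs 4.2).
P6: worse on defect rate (8.2 vs 4.2).
No option dominates P2.

none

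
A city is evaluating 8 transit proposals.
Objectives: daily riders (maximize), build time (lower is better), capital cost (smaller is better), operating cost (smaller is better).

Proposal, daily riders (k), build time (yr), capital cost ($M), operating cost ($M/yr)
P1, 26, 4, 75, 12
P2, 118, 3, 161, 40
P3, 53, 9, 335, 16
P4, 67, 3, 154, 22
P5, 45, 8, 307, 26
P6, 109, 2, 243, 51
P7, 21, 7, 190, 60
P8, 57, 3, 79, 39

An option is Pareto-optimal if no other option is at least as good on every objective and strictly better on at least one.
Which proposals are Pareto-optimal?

P1: not dominated (best capital cost).
P2: not dominated (best daily riders).
P3: not dominated.
P4: not dominated.
P5: dominated by P4 (daily riders 67≥45, build time 3≤8, capital cost 154≤307, operating cost 22≤26).
P6: not dominated (best build time).
P7: dominated by P1 (daily riders 26≥21, build time 4≤7, capital cost 75≤190, operating cost 12≤60).
P8: not dominated.

P1, P2, P3, P4, P6, P8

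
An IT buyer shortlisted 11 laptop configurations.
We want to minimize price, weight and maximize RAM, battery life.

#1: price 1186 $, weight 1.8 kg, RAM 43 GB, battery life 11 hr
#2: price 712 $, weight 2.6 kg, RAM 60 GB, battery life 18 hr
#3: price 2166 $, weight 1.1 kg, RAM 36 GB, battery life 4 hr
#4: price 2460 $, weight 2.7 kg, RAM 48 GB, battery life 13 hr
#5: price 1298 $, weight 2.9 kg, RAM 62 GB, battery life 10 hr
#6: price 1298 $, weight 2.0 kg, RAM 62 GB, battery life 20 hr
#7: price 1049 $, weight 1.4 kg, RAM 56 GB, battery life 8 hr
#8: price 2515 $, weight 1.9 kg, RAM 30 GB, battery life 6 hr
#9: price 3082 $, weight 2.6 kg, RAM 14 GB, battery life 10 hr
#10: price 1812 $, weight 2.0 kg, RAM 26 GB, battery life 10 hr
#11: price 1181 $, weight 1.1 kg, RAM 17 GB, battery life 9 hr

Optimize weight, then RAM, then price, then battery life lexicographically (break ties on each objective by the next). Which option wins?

First minimize weight: best is 1.1, kept {#3, #11}.
Then maximize RAM: best is 36, kept {#3}.

#3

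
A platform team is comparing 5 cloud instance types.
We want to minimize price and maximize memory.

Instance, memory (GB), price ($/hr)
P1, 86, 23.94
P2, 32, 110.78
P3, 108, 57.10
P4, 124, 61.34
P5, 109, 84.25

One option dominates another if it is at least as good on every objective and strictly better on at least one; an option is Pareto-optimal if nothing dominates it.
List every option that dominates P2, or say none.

P1, P3, P4, P5

P1: memory 86≥32, price 23.94≤110.78 — dominates P2.
P3: memory 108≥32, price 57.10≤110.78 — dominates P2.
P4: memory 124≥32, price 61.34≤110.78 — dominates P2.
P5: memory 109≥32, price 84.25≤110.78 — dominates P2.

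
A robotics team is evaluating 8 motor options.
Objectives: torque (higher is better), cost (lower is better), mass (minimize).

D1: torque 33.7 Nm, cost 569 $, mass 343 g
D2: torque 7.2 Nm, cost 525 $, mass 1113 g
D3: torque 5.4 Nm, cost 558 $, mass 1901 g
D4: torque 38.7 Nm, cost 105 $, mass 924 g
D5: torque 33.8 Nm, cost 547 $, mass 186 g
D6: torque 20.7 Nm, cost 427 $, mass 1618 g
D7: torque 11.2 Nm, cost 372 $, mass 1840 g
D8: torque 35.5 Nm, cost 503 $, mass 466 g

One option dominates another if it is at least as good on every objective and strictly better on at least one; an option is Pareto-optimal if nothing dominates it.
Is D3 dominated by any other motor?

D2 vs D3: torque 7.2≥5.4, cost 525≤558, mass 1113≤1901 — D2 is at least as good on every objective and strictly better on at least one, so D2 dominates D3.

Yes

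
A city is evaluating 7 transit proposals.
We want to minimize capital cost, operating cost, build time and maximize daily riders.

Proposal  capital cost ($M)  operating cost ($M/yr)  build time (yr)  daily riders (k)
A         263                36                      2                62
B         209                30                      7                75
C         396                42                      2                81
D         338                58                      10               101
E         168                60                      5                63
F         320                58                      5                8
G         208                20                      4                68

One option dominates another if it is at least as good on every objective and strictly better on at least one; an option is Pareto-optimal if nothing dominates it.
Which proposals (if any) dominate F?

A, G

A: capital cost 263≤320, operating cost 36≤58, build time 2≤5, daily riders 62≥8 — dominates F.
G: capital cost 208≤320, operating cost 20≤58, build time 4≤5, daily riders 68≥8 — dominates F.
Others (B, C, D, E) are each worse than F on at least one objective.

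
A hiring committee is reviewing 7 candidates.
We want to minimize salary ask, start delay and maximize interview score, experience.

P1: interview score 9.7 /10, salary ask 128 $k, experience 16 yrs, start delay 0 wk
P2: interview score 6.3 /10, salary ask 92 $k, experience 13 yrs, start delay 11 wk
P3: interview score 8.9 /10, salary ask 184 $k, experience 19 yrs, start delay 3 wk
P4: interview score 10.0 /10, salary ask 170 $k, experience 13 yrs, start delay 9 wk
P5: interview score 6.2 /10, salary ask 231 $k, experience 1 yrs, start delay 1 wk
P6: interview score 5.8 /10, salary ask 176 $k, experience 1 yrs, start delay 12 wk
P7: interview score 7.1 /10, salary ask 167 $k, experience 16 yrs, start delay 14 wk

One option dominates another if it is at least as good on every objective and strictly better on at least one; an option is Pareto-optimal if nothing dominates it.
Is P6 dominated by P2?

P2 vs P6: interview score 6.3≥5.8, salary ask 92≤176, experience 13≥1, start delay 11≤12 — P2 is at least as good on every objective with at least one strict improvement.

Yes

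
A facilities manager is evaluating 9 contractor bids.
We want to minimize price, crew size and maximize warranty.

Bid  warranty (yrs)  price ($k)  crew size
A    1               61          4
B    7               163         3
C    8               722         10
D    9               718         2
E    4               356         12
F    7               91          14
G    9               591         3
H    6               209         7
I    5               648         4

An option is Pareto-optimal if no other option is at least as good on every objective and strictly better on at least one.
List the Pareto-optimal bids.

A, B, D, F, G

A: not dominated (best price).
B: not dominated.
C: dominated by D (warranty 9≥8, price 718≤722, crew size 2≤10).
D: not dominated (best crew size).
E: dominated by B (warranty 7≥4, price 163≤356, crew size 3≤12).
F: not dominated.
G: not dominated.
H: dominated by B (warranty 7≥6, price 163≤209, crew size 3≤7).
I: dominated by B (warranty 7≥5, price 163≤648, crew size 3≤4).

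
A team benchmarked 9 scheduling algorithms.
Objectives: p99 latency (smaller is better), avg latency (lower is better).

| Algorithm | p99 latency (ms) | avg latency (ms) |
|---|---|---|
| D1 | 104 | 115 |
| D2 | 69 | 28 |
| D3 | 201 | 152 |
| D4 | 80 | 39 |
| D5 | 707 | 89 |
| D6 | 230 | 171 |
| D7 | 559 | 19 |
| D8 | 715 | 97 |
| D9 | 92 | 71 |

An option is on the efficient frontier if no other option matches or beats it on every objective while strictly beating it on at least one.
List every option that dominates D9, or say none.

D2: p99 latency 69≤92, avg latency 28≤71 — dominates D9.
D4: p99 latency 80≤92, avg latency 39≤71 — dominates D9.
Others (D1, D3, D5, D6, D7, D8) are each worse than D9 on at least one objective.

D2, D4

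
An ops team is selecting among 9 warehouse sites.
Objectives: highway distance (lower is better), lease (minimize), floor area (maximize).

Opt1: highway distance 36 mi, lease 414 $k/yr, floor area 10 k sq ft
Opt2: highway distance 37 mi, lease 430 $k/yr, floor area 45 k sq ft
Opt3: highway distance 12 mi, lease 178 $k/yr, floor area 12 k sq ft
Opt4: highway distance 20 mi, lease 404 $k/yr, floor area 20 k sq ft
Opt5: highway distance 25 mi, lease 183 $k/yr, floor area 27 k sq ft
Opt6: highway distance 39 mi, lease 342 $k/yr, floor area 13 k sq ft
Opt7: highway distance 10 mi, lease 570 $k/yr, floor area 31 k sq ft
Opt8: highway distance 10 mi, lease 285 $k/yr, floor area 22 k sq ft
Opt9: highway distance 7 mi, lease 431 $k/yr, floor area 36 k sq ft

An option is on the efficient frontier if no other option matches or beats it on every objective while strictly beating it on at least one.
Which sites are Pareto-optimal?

Opt1: dominated by Opt3 (highway distance 12≤36, lease 178≤414, floor area 12≥10).
Opt2: not dominated (best floor area).
Opt3: not dominated (best lease).
Opt4: dominated by Opt8 (highway distance 10≤20, lease 285≤404, floor area 22≥20).
Opt5: not dominated.
Opt6: dominated by Opt5 (highway distance 25≤39, lease 183≤342, floor area 27≥13).
Opt7: dominated by Opt9 (highway distance 7≤10, lease 431≤570, floor area 36≥31).
Opt8: not dominated.
Opt9: not dominated (best highway distance).

Opt2, Opt3, Opt5, Opt8, Opt9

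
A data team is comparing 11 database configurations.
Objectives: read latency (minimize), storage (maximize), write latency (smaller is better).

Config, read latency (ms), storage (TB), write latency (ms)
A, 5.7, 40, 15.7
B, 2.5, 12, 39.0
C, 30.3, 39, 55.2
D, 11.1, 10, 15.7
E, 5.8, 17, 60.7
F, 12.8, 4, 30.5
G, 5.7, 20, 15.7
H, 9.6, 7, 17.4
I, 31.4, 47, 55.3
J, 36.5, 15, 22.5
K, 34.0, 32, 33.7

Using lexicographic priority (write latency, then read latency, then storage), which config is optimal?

A

First minimize write latency: best is 15.7, kept {A, D, G}.
Then minimize read latency: best is 5.7, kept {A, G}.
Then maximize storage: best is 40, kept {A}.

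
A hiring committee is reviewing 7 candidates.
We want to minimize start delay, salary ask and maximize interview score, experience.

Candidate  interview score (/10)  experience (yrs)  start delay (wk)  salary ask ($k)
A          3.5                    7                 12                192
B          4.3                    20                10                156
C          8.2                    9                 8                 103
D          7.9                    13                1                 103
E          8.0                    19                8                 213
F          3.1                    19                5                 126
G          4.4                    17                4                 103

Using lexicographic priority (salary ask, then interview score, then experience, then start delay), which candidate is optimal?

C

First minimize salary ask: best is 103, kept {C, D, G}.
Then maximize interview score: best is 8.2, kept {C}.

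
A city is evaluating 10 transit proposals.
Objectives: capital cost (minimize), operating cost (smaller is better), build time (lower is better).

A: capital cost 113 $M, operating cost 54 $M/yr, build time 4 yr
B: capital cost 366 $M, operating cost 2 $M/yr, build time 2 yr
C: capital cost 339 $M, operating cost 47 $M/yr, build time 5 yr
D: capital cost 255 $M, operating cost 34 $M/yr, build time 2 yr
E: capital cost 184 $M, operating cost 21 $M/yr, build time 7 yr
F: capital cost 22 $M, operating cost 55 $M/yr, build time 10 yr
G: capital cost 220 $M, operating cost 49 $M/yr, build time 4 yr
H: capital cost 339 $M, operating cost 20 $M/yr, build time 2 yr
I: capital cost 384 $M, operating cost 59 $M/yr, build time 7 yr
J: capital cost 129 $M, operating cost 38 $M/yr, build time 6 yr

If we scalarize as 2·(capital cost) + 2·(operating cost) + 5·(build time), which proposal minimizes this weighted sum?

A: 2·113 + 2·54 + 5·4 = 354
B: 2·366 + 2·2 + 5·2 = 746
C: 2·339 + 2·47 + 5·5 = 797
D: 2·255 + 2·34 + 5·2 = 588
E: 2·184 + 2·21 + 5·7 = 445
F: 2·22 + 2·55 + 5·10 = 204
G: 2·220 + 2·49 + 5·4 = 558
H: 2·339 + 2·20 + 5·2 = 728
I: 2·384 + 2·59 + 5·7 = 921
J: 2·129 + 2·38 + 5·6 = 364
Lowest: F at 204.

F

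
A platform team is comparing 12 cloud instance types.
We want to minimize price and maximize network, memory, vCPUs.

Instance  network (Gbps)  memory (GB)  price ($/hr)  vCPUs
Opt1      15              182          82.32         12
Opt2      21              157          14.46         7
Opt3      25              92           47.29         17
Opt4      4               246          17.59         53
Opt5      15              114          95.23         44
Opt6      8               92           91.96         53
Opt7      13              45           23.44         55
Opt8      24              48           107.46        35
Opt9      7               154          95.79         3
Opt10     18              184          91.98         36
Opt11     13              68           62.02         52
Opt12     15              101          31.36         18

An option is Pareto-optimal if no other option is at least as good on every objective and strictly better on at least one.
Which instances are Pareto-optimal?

Opt1, Opt2, Opt3, Opt4, Opt5, Opt6, Opt7, Opt8, Opt10, Opt11, Opt12

Opt1: not dominated.
Opt2: not dominated (best price).
Opt3: not dominated (best network).
Opt4: not dominated (best memory).
Opt5: not dominated.
Opt6: not dominated.
Opt7: not dominated (best vCPUs).
Opt8: not dominated.
Opt9: dominated by Opt1 (network 15≥7, memory 182≥154, price 82.32≤95.79, vCPUs 12≥3).
Opt10: not dominated.
Opt11: not dominated.
Opt12: not dominated.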